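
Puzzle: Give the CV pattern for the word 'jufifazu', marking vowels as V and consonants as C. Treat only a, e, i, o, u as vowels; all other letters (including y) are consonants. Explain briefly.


Letter mapping: j = C, u = V, f = C, i = V, f = C, a = V, z = C, u = V.

CVCVCVCV


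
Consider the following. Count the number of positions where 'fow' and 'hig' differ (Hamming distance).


Alignment:
Position 1: 'f' vs 'h' = DIFFER
Position 2: 'o' vs 'i' = DIFFER
Position 3: 'w' vs 'g' = DIFFER
Total differences: 3

3


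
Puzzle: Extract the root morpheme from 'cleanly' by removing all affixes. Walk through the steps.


Remove suffix '-ly' from 'cleanly' to get root 'clean'.

clean


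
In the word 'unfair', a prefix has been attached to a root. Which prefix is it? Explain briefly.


The word 'unfair' = 'un' (prefix) + 'fair' (root). The prefix is 'un'.

un


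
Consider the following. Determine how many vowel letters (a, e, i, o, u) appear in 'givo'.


Vowels in 'givo': i, o = 2 vowels.

2


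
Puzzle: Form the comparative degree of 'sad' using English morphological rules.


Apply comparative formation (double final consonant, add -er): 'sad' -> 'sadder'.

sadder


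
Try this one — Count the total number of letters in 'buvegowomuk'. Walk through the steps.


Spell out 'buvegowomuk' and number each letter: b(1), u(2), v(3), e(4), g(5), o(6), w(7), o(8), m(9), u(10), k(11). Total: 11 letters.

11


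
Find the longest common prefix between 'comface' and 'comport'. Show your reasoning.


Compare from the start: 3 characters match: 'com'. Mismatch at position 4: 'f' vs 'p'.

com


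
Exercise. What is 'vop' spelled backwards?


Reverse 'vop' character by character: 'pov'.

pov


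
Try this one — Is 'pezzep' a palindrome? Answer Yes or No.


Forward: 'pezzep'
Reversed: 'pezzep'
They are identical.

Yes


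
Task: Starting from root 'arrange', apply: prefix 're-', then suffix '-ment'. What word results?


Step 1: Add prefix 're-' to 'arrange' = 'rearrange'
Step 2: Add suffix '-ment' to 'rearrange' = 'rearrangement'

rearrangement


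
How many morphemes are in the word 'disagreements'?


Decomposition: dis- (prefix) + agree (root) + -ment (suffix) + -s (plural) = 4 morpheme(s)

4 morphemes


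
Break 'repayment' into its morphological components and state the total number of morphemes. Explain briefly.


Step 1: Identify prefix: 're' (meaning: again)
Step 2: Identify root: 'pay'
Step 3: Identify suffix(es): 'ment'
Decomposition: re- (prefix: again) + pay (root) + -ment (suffix: action/result)
Total morphemes: 3

3 morphemes (re- (prefix: again) + pay (root) + -ment (suffix: action/result))


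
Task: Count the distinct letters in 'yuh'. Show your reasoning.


Unique letters in 'yuh': {h, u, y} = 3 distinct letters.

3


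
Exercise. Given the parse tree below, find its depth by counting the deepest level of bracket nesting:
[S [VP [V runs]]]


Count bracket nesting levels:
'[' at pos 0: depth = 1
'[' at pos 3: depth = 2
'[' at pos 7: depth = 3
Maximum depth reached: 3

3


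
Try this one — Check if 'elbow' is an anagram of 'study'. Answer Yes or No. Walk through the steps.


Sorted letters of 'elbow': 'below'
Sorted letters of 'study': 'dstuy'
They do not match.

No


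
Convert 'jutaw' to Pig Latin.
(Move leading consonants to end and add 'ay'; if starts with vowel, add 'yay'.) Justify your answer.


'jutaw': move consonant cluster 'j' to end and add 'ay': 'utawjay'.

utawjay


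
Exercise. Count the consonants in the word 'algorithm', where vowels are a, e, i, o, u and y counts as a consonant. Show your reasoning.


Consonants in 'algorithm': l, g, r, t, h, m = 6 consonants.

6


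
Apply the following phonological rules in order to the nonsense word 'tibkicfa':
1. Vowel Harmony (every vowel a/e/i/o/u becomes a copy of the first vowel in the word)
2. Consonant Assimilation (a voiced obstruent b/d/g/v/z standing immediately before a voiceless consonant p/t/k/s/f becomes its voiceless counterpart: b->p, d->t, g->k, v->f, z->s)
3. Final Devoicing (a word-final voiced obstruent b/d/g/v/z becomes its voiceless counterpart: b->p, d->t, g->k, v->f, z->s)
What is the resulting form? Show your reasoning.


Starting form: 'tibkicfa'
Rule 1: Vowel Harmony: all vowels become 'i' (matching first vowel). 'tibkicfa' -> 'tibkicfi'
Rule 2: Consonant Assimilation: voiced obstruent before voiceless consonant becomes voiceless ('bk' -> 'pk'). 'tibkicfi' -> 'tipkicfi'
Rule 3: Final Devoicing: the word ends in the vowel 'i', not a consonant. No change.
Final form: 'tipkicfi'

tipkicfi


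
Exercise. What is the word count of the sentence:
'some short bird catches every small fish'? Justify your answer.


Split into words: some | short | bird | catches | every | small | fish = 7 words.

7


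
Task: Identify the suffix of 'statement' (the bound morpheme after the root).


The word 'statement' = 'state' (root) + '-ment' (suffix). The suffix is '-ment'.

ment


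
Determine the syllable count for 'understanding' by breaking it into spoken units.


Break 'understanding' into syllables: un-der-stand-ing -> un | der | stand | ing = 4 syllables

4 syllables


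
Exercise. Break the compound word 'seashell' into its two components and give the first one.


Split 'seashell' into 'sea' + 'shell'. The first part is 'sea'.

sea


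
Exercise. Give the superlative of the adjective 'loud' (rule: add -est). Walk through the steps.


Apply superlative formation (add -est): 'loud' -> 'loudest'.

loudest


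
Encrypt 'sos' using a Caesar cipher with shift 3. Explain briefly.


Shift each letter by 3: s -> v, o -> r, s -> v. Result: 'vrv'.

vrv


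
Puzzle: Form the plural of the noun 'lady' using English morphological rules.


Apply rule: Change -y to -ies (consonant + y). 'lady' becomes 'ladies'.

ladies


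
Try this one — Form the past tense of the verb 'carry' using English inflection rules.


Apply rule: Change -y to -ied. 'carry' becomes 'carried'.

carried


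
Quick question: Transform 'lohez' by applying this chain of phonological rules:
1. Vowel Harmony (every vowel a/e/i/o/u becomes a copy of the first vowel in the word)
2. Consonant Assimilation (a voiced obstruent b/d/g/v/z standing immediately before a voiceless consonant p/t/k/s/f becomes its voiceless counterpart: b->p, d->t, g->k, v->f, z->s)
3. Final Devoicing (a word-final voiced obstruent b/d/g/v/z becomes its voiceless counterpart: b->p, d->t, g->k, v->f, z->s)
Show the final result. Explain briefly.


Starting form: 'lohez'
Rule 1: Vowel Harmony: all vowels become 'o' (matching first vowel). 'lohez' -> 'lohoz'
Rule 2: Consonant Assimilation: no voiced obstruent (b/d/g/v/z) stands immediately before a voiceless consonant (p/t/k/s/f). No change.
Rule 3: Final Devoicing: word-final voiced obstruent 'z' becomes voiceless 's'. 'lohoz' -> 'lohos'
Final form: 'lohos'

lohos


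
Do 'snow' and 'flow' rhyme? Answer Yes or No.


Rime (stressed vowel + following sounds) of 'snow': -ow = /oʊ/
Rime of 'flow': -ow = /oʊ/
/oʊ/ and /oʊ/ are the same ending sound, so the words rhyme.

Yes


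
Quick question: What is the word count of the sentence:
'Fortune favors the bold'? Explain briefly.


Split into words: Fortune | favors | the | bold = 4 words.

4


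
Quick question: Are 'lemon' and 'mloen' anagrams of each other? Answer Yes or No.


Sorted letters of 'lemon': 'elmno'
Sorted letters of 'mloen': 'elmno'
They match.

Yes


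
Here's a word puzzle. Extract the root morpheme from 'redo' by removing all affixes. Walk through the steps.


Remove prefix 're' from 'redo' to get root 'do'.

do


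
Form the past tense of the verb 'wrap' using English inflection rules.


Apply rule: Double final consonant and add -ed. 'wrap' becomes 'wrapped'.

wrapped


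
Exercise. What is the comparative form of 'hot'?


Apply comparative formation (double final consonant, add -er): 'hot' -> 'hotter'.

hotter


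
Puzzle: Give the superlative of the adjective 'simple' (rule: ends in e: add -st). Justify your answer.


Apply superlative formation (ends in e: add -st): 'simple' -> 'simplest'.

simplest


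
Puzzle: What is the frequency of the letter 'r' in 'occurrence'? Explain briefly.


Letter 'r' in 'occurrence': found at position(s) 5, 6 = 2 occurrence(s).

2


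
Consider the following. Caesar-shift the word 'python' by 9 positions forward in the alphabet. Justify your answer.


Shift each letter by 9: p -> y, y -> h, t -> c, h -> q, o -> x, n -> w. Result: 'yhcqxw'.

yhcqxw


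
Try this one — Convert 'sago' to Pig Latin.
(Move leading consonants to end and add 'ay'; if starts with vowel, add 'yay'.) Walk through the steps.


'sago': move consonant cluster 's' to end and add 'ay': 'agosay'.

agosay


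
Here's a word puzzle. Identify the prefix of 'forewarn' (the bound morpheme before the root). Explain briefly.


The word 'forewarn' = 'fore' (prefix) + 'warn' (root). The prefix is 'fore'.

fore


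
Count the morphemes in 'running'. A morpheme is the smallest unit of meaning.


Decomposition: run (root) + -ing (suffix) = 2 morpheme(s)

2 morphemes


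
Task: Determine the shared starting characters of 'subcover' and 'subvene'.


Compare from the start: 3 characters match: 'sub'. Mismatch at position 4: 'c' vs 'v'.

sub


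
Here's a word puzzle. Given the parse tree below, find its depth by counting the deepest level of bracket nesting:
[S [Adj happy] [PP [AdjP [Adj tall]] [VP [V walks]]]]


Count bracket nesting levels:
'[' at pos 0: depth = 1
'[' at pos 3: depth = 2
'[' at pos 15: depth = 2
'[' at pos 19: depth = 3
'[' at pos 25: depth = 4
'[' at pos 37: depth = 3
'[' at pos 41: depth = 4
Maximum depth reached: 4

4


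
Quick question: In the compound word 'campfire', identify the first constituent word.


Split 'campfire' into 'camp' + 'fire'. The first part is 'camp'.

camp


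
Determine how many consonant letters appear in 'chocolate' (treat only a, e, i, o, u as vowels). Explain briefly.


Consonants in 'chocolate': c, h, c, l, t = 5 consonants.

5


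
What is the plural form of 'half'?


Apply rule: Change -f to -ves. 'half' becomes 'halves'.

halves


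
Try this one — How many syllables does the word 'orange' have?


Break 'orange' into syllables: or-ange -> or | ange = 2 syllables

2 syllables


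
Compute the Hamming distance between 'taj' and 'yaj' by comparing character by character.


Alignment:
Position 1: 't' vs 'y' = DIFFER
Position 2: 'a' vs 'a' = match
Position 3: 'j' vs 'j' = match
Total differences: 1

1


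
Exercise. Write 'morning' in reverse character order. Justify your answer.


Reverse 'morning' character by character: 'gninrom'.

gninrom


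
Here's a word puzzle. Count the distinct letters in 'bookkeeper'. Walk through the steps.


Unique letters in 'bookkeeper': {b, e, k, o, p, r} = 6 distinct letters.

6


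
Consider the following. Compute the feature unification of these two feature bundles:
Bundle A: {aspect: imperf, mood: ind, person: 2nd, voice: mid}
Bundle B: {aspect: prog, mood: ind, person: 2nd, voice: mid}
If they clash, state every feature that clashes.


Compare features:
aspect: A=imperf vs B=prog -> CLASH
mood: A=ind vs B=ind -> unified: ind
person: A=2nd vs B=2nd -> unified: 2nd
voice: A=mid vs B=mid -> unified: mid
Clash detected on feature 'aspect' (imperf vs prog); unification fails.

CLASH on 'aspect' (imperf vs prog)


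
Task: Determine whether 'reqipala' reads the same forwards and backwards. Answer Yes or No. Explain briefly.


Forward: 'reqipala'
Reversed: 'alapiqer'
They differ.

No


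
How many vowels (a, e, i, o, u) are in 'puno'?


Vowels in 'puno': u, o = 2 vowels.

2


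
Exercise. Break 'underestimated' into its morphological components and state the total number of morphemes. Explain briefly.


Step 1: Identify prefix: 'under' (meaning: beneath/insufficient)
Step 2: Identify root: 'estimate'
Step 3: Identify suffix(es): 'ed'
Decomposition: under- (prefix: beneath/insufficient) + estimate (root) + -ed (suffix: past)
Total morphemes: 3

3 morphemes (under- (prefix: beneath/insufficient) + estimate (root) + -ed (suffix: past))


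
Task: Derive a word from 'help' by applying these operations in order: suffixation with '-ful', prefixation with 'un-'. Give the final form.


Step 1: Add suffix '-ful' to 'help' = 'helpful'
Step 2: Add prefix 'un-' to 'helpful' = 'unhelpful'

unhelpful


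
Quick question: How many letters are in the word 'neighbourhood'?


Spell out 'neighbourhood' and number each letter: n(1), e(2), i(3), g(4), h(5), b(6), o(7), u(8), r(9), h(10), o(11), o(12), d(13). Total: 13 letters.

13


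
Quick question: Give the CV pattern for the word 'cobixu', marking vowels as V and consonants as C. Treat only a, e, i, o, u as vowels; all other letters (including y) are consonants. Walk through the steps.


Letter mapping: c = C, o = V, b = C, i = V, x = C, u = V.

CVCVCV


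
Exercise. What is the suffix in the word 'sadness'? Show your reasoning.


The word 'sadness' = 'sad' (root) + '-ness' (suffix). The suffix is '-ness'.

ness


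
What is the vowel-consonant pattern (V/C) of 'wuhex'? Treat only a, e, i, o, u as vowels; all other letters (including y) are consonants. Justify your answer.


Letter mapping: w = C, u = V, h = C, e = V, x = C.

CVCVC


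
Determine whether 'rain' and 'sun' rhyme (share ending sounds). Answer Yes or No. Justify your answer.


Rime (stressed vowel + following sounds) of 'rain': -ain = /eɪn/
Rime of 'sun': -un = /ʌn/
/eɪn/ and /ʌn/ are different ending sounds, so the words do not rhyme.

No


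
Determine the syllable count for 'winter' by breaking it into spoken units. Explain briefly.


Break 'winter' into syllables: win-ter -> win | ter = 2 syllables

2 syllables


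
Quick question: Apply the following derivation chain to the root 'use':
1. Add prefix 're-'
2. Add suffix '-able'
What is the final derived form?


Step 1: Add prefix 're-' to 'use' = 'reuse'
Step 2: Add suffix '-able' to 'reuse' = 'reusable'

reusable


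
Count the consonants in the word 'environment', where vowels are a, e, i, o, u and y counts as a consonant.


Consonants in 'environment': n, v, r, n, m, n, t = 7 consonants.

7


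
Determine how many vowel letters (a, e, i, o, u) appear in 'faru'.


Vowels in 'faru': a, u = 2 vowels.

2


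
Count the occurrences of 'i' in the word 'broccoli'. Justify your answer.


Letter 'i' in 'broccoli': found at position(s) 8 = 1 occurrence(s).

1


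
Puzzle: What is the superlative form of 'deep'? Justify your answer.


Apply superlative formation (add -est): 'deep' -> 'deepest'.

deepest


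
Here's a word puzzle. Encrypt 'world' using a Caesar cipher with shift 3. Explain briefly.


Shift each letter by 3: w -> z, o -> r, r -> u, l -> o, d -> g. Result: 'zruog'.

zruog


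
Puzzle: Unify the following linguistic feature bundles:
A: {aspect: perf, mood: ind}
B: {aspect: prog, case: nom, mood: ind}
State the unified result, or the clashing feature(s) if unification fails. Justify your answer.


Compare features:
aspect: A=perf vs B=prog -> CLASH
case: A=_ vs B=nom -> unified: nom
mood: A=ind vs B=ind -> unified: ind
Clash detected on feature 'aspect' (perf vs prog); unification fails.

CLASH on 'aspect' (perf vs prog)


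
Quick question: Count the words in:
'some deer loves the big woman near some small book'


Split into words: some | deer | loves | the | big | woman | near | some | small | book = 10 words.

10


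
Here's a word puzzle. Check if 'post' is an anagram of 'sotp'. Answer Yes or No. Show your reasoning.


Sorted letters of 'post': 'opst'
Sorted letters of 'sotp': 'opst'
They match.

Yes


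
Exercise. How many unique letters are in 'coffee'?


Unique letters in 'coffee': {c, e, f, o} = 4 distinct letters.

4


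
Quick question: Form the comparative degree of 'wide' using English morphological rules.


Apply comparative formation (ends in e: add -r): 'wide' -> 'wider'.

wider


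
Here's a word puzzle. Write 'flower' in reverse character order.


Reverse 'flower' character by character: 'rewolf'.

rewolf


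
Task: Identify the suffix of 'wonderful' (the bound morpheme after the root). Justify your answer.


The word 'wonderful' = 'wonder' (root) + '-ful' (suffix). The suffix is '-ful'.

ful


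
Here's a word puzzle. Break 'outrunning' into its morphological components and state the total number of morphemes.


Step 1: Identify prefix: 'out' (meaning: surpass)
Step 2: Identify root: 'run'
Step 3: Identify suffix(es): 'ing'
Decomposition: out- (prefix: surpass) + run (root) + -ing (suffix: ongoing action)
Total morphemes: 3

3 morphemes (out- (prefix: surpass) + run (root) + -ing (suffix: ongoing action))


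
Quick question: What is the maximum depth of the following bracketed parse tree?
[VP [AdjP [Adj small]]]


Count bracket nesting levels:
'[' at pos 0: depth = 1
'[' at pos 4: depth = 2
'[' at pos 10: depth = 3
Maximum depth reached: 3

3


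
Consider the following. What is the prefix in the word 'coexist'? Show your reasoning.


The word 'coexist' = 'co' (prefix) + 'exist' (root). The prefix is 'co'.

co


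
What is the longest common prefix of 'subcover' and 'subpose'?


Compare from the start: 3 characters match: 'sub'. Mismatch at position 4: 'c' vs 'p'.

sub


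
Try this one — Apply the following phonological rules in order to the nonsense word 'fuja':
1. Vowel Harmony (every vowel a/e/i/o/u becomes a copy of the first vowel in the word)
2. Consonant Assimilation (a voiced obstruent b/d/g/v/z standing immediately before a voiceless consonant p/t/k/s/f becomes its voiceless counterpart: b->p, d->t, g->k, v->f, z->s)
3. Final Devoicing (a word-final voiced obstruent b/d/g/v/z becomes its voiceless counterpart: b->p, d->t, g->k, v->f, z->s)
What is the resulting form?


Starting form: 'fuja'
Rule 1: Vowel Harmony: all vowels become 'u' (matching first vowel). 'fuja' -> 'fuju'
Rule 2: Consonant Assimilation: no voiced obstruent (b/d/g/v/z) stands immediately before a voiceless consonant (p/t/k/s/f). No change.
Rule 3: Final Devoicing: the word ends in the vowel 'u', not a consonant. No change.
Final form: 'fuju'

fuju


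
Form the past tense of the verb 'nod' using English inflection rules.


Apply rule: Double final consonant and add -ed. 'nod' becomes 'nodded'.

nodded


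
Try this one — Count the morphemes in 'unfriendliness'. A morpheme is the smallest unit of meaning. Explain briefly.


Decomposition: un- (prefix) + friend (root) + -ly (suffix) + -ness (suffix) = 4 morpheme(s)

4 morphemes


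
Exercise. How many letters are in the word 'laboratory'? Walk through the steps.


Spell out 'laboratory' and number each letter: l(1), a(2), b(3), o(4), r(5), a(6), t(7), o(8), r(9), y(10). Total: 10 letters.

10


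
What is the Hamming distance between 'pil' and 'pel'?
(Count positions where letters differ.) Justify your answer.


Alignment:
Position 1: 'p' vs 'p' = match
Position 2: 'i' vs 'e' = DIFFER
Position 3: 'l' vs 'l' = match
Total differences: 1

1


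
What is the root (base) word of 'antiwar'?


Remove prefix 'anti' from 'antiwar' to get root 'war'.

war


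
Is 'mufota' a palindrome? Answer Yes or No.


Forward: 'mufota'
Reversed: 'atofum'
They differ.

No


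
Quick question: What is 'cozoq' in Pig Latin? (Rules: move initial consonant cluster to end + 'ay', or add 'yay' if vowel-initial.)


'cozoq': move consonant cluster 'c' to end and add 'ay': 'ozoqcay'.

ozoqcay


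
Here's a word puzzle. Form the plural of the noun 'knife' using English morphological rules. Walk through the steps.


Apply rule: Change -fe to -ves. 'knife' becomes 'knives'.

knives


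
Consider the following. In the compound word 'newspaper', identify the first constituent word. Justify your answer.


Split 'newspaper' into 'news' + 'paper'. The first part is 'news'.

news


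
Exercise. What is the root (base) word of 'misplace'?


Remove prefix 'mis' from 'misplace' to get root 'place'.

place


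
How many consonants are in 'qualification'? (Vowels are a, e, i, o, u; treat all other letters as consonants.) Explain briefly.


Consonants in 'qualification': q, l, f, c, t, n = 6 consonants.

6


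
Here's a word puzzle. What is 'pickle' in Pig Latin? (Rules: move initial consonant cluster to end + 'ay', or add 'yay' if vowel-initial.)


'pickle': move consonant cluster 'p' to end and add 'ay': 'icklepay'.

icklepay


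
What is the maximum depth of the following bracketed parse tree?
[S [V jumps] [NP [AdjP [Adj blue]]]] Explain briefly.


Count bracket nesting levels:
'[' at pos 0: depth = 1
'[' at pos 3: depth = 2
'[' at pos 13: depth = 2
'[' at pos 17: depth = 3
'[' at pos 23: depth = 4
Maximum depth reached: 4

4


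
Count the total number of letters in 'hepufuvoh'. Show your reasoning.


Spell out 'hepufuvoh' and number each letter: h(1), e(2), p(3), u(4), f(5), u(6), v(7), o(8), h(9). Total: 9 letters.

9


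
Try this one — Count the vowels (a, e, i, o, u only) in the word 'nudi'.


Vowels in 'nudi': u, i = 2 vowels.

2


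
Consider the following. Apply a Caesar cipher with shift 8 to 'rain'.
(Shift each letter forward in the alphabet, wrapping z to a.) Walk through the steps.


Shift each letter by 8: r -> z, a -> i, i -> q, n -> v. Result: 'ziqv'.

ziqv


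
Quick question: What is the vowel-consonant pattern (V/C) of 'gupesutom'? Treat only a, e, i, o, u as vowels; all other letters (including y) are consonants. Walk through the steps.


Letter mapping: g = C, u = V, p = C, e = V, s = C, u = V, t = C, o = V, m = C.

CVCVCVCVC


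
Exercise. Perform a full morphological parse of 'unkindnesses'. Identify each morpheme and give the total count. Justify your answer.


Step 1: Identify prefix: 'un' (meaning: not/reverse)
Step 2: Identify root: 'kind'
Step 3: Identify suffix(es): 'ness, es'
Decomposition: un- (prefix: not/reverse) + kind (root) + -ness (suffix: state of) + -es (plural)
Total morphemes: 4

4 morphemes (un- (prefix: not/reverse) + kind (root) + -ness (suffix: state of) + -es (plural))


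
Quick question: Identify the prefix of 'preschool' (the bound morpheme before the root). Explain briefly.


The word 'preschool' = 'pre' (prefix) + 'school' (root). The prefix is 'pre'.

pre


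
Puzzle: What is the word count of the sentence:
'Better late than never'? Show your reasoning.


Split into words: Better | late | than | never = 4 words.

4


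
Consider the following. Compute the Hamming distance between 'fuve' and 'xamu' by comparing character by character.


Alignment:
Position 1: 'f' vs 'x' = DIFFER
Position 2: 'u' vs 'a' = DIFFER
Position 3: 'v' vs 'm' = DIFFER
Position 4: 'e' vs 'u' = DIFFER
Total differences: 4

4


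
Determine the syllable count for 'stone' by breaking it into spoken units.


Break 'stone' into syllables: stone -> stone = 1 syllable

1 syllable


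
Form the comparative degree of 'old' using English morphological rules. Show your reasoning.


Apply comparative formation (add -er): 'old' -> 'older'.

older


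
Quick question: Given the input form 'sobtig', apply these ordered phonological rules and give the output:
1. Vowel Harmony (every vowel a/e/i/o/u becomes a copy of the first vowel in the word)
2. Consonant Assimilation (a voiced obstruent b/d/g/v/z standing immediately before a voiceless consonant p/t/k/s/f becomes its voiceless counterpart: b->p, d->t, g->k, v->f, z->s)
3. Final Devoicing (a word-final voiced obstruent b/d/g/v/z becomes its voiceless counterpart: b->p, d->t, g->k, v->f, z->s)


Starting form: 'sobtig'
Rule 1: Vowel Harmony: all vowels become 'o' (matching first vowel). 'sobtig' -> 'sobtog'
Rule 2: Consonant Assimilation: voiced obstruent before voiceless consonant becomes voiceless ('bt' -> 'pt'). 'sobtog' -> 'soptog'
Rule 3: Final Devoicing: word-final voiced obstruent 'g' becomes voiceless 'k'. 'soptog' -> 'soptok'
Final form: 'soptok'

soptok


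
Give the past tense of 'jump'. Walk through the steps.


Apply rule: Add -ed. 'jump' becomes 'jumped'.

jumped


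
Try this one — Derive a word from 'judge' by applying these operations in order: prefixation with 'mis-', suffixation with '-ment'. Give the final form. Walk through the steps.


Step 1: Add prefix 'mis-' to 'judge' = 'misjudge'
Step 2: Add suffix '-ment' to 'misjudge' = 'misjudgment'

misjudgment


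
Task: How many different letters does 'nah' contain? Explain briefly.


Unique letters in 'nah': {a, h, n} = 3 distinct letters.

3


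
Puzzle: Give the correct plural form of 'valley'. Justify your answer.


Apply rule: Add -s. 'valley' becomes 'valleys'.

valleys


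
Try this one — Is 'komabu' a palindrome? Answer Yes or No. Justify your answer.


Forward: 'komabu'
Reversed: 'ubamok'
They differ.

No


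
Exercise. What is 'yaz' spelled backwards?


Reverse 'yaz' character by character: 'zay'.

zay


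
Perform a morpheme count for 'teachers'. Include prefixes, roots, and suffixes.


Decomposition: teach (root) + -er (suffix) + -s (plural) = 3 morpheme(s)

3 morphemes


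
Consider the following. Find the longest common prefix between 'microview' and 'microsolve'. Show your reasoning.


Compare from the start: 5 characters match: 'micro'. Mismatch at position 6: 'v' vs 's'.

micro


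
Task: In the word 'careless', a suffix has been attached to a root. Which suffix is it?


The word 'careless' = 'care' (root) + '-less' (suffix). The suffix is '-less'.

less


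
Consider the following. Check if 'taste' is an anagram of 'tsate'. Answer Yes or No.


Sorted letters of 'taste': 'aestt'
Sorted letters of 'tsate': 'aestt'
They match.

Yes


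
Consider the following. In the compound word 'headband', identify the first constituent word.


Split 'headband' into 'head' + 'band'. The first part is 'head'.

head


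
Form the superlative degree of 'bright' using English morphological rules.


Apply superlative formation (add -est): 'bright' -> 'brightest'.

brightest


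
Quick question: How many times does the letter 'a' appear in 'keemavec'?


Letter 'a' in 'keemavec': found at position(s) 5 = 1 occurrence(s).

1


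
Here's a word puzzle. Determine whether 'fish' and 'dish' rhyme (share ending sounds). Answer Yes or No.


Rime (stressed vowel + following sounds) of 'fish': -ish = /ɪʃ/
Rime of 'dish': -ish = /ɪʃ/
/ɪʃ/ and /ɪʃ/ are the same ending sound, so the words rhyme.

Yes


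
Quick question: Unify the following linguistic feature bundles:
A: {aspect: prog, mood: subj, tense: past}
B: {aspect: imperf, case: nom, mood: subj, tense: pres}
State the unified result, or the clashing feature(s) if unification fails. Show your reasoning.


Compare features:
aspect: A=prog vs B=imperf -> CLASH
case: A=_ vs B=nom -> unified: nom
mood: A=subj vs B=subj -> unified: subj
tense: A=past vs B=pres -> CLASH
Clashes detected on features 'aspect' (prog vs imperf) and 'tense' (past vs pres); unification fails.

CLASH on 'aspect' (prog vs imperf) and 'tense' (past vs pres)


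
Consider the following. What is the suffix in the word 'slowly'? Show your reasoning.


The word 'slowly' = 'slow' (root) + '-ly' (suffix). The suffix is '-ly'.

ly


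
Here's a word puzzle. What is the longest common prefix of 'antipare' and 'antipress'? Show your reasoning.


Compare from the start: 5 characters match: 'antip'. Mismatch at position 6: 'a' vs 'r'.

antip


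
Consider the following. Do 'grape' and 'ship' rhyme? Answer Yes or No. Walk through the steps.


Rime (stressed vowel + following sounds) of 'grape': -ape = /eɪp/
Rime of 'ship': -ip = /ɪp/
/eɪp/ and /ɪp/ are different ending sounds, so the words do not rhyme.

No


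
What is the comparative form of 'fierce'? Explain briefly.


Apply comparative formation (ends in e: add -r): 'fierce' -> 'fiercer'.

fiercer


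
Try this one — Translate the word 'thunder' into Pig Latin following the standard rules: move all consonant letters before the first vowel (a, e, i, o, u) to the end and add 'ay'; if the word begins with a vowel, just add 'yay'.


'thunder': move consonant cluster 'th' to end and add 'ay': 'underthay'.

underthay


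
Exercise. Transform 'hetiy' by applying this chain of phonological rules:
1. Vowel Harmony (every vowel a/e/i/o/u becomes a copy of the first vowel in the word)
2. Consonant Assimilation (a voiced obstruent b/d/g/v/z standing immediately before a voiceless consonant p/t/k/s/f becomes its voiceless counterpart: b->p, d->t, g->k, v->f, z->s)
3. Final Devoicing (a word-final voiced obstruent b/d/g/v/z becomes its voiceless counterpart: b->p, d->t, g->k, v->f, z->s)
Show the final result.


Starting form: 'hetiy'
Rule 1: Vowel Harmony: all vowels become 'e' (matching first vowel). 'hetiy' -> 'hetey'
Rule 2: Consonant Assimilation: no voiced obstruent (b/d/g/v/z) stands immediately before a voiceless consonant (p/t/k/s/f). No change.
Rule 3: Final Devoicing: final consonant 'y' is not one of the voiced obstruents b/d/g/v/z. No change.
Final form: 'hetey'

hetey


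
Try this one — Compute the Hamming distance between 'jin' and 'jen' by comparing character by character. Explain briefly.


Alignment:
Position 1: 'j' vs 'j' = match
Position 2: 'i' vs 'e' = DIFFER
Position 3: 'n' vs 'n' = match
Total differences: 1

1


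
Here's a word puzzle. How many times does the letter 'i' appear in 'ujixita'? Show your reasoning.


Letter 'i' in 'ujixita': found at position(s) 3, 5 = 2 occurrence(s).

2


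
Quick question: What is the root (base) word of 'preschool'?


Remove prefix 'pre' from 'preschool' to get root 'school'.

school


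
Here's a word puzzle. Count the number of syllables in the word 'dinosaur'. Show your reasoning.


Break 'dinosaur' into syllables: di-no-saur -> di | no | saur = 3 syllables

3 syllables


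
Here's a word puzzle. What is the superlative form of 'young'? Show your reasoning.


Apply superlative formation (add -est): 'young' -> 'youngest'.

youngest


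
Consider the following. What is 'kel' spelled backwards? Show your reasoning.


Reverse 'kel' character by character: 'lek'.

lek


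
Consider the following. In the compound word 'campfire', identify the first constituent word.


Split 'campfire' into 'camp' + 'fire'. The first part is 'camp'.

camp


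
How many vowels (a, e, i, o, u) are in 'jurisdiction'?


Vowels in 'jurisdiction': u, i, i, i, o = 5 vowels.

5


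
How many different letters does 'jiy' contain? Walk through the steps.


Unique letters in 'jiy': {i, j, y} = 3 distinct letters.

3


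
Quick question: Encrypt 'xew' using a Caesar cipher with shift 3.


Shift each letter by 3: x -> a, e -> h, w -> z. Result: 'ahz'.

ahz


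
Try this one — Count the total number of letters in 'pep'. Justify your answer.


Spell out 'pep' and number each letter: p(1), e(2), p(3). Total: 3 letters.

3


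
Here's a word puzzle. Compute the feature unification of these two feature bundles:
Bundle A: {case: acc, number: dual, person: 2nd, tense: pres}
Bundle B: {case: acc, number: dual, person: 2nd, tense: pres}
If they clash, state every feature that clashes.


Compare features:
case: A=acc vs B=acc -> unified: acc
number: A=dual vs B=dual -> unified: dual
person: A=2nd vs B=2nd -> unified: 2nd
tense: A=pres vs B=pres -> unified: pres
No clashes found.

Unified: {case: acc, number: dual, person: 2nd, tense: pres}


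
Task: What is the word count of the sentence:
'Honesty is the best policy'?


Split into words: Honesty | is | the | best | policy = 5 words.

5


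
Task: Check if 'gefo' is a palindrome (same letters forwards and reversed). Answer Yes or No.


Forward: 'gefo'
Reversed: 'ofeg'
They differ.

No


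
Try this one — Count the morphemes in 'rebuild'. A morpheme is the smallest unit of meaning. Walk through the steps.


Decomposition: re- (prefix) + build (root) = 2 morpheme(s)

2 morphemes


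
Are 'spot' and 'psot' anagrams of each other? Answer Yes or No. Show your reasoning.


Sorted letters of 'spot': 'opst'
Sorted letters of 'psot': 'opst'
They match.

Yes


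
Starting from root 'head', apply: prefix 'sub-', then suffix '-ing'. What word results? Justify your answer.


Step 1: Add prefix 'sub-' to 'head' = 'subhead'
Step 2: Add suffix '-ing' to 'subhead' = 'subheading'

subheading


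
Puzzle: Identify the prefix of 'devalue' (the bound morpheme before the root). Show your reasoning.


The word 'devalue' = 'de' (prefix) + 'value' (root). The prefix is 'de'.

de


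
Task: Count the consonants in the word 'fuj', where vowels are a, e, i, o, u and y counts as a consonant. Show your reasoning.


Consonants in 'fuj': f, j = 2 consonants.

2


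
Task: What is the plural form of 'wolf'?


Apply rule: Change -f to -ves. 'wolf' becomes 'wolves'.

wolves


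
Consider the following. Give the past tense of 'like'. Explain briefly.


Apply rule: Add -d (word ends in -e). 'like' becomes 'liked'.

liked


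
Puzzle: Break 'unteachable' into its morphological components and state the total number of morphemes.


Step 1: Identify prefix: 'un' (meaning: not/reverse)
Step 2: Identify root: 'teach'
Step 3: Identify suffix(es): 'able'
Decomposition: un- (prefix: not/reverse) + teach (root) + -able (suffix: capable of)
Total morphemes: 3

3 morphemes (un- (prefix: not/reverse) + teach (root) + -able (suffix: capable of))


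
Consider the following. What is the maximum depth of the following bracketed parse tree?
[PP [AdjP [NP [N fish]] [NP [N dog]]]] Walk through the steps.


Count bracket nesting levels:
'[' at pos 0: depth = 1
'[' at pos 4: depth = 2
'[' at pos 10: depth = 3
'[' at pos 14: depth = 4
'[' at pos 24: depth = 3
'[' at pos 28: depth = 4
Maximum depth reached: 4

4


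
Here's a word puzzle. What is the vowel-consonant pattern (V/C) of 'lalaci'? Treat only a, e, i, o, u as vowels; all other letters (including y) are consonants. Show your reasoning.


Letter mapping: l = C, a = V, l = C, a = V, c = C, i = V.

CVCVCV


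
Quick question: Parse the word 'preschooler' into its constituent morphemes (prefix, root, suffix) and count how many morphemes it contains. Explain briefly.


Step 1: Identify prefix: 'pre' (meaning: before)
Step 2: Identify root: 'school'
Step 3: Identify suffix(es): 'er'
Decomposition: pre- (prefix: before) + school (root) + -er (suffix: one who)
Total morphemes: 3

3 morphemes (pre- (prefix: before) + school (root) + -er (suffix: one who))


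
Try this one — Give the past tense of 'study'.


Apply rule: Change -y to -ied. 'study' becomes 'studied'.

studied


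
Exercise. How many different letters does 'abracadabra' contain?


Unique letters in 'abracadabra': {a, b, c, d, r} = 5 distinct letters.

5


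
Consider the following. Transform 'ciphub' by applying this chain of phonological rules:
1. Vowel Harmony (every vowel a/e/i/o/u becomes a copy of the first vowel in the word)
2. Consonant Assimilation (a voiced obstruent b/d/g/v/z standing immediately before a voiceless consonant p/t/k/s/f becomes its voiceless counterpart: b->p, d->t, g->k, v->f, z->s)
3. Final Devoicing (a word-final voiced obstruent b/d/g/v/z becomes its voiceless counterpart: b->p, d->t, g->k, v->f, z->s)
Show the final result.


Starting form: 'ciphub'
Rule 1: Vowel Harmony: all vowels become 'i' (matching first vowel). 'ciphub' -> 'ciphib'
Rule 2: Consonant Assimilation: no voiced obstruent (b/d/g/v/z) stands immediately before a voiceless consonant (p/t/k/s/f). No change.
Rule 3: Final Devoicing: word-final voiced obstruent 'b' becomes voiceless 'p'. 'ciphib' -> 'ciphip'
Final form: 'ciphip'

ciphip


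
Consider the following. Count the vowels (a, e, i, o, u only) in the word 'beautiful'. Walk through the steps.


Vowels in 'beautiful': e, a, u, i, u = 5 vowels.

5


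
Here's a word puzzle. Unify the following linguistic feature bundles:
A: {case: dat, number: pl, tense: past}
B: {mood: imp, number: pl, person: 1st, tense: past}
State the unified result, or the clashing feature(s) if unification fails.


Compare features:
case: A=dat vs B=_ -> unified: dat
mood: A=_ vs B=imp -> unified: imp
number: A=pl vs B=pl -> unified: pl
person: A=_ vs B=1st -> unified: 1st
tense: A=past vs B=past -> unified: past
No clashes found.

Unified: {case: dat, mood: imp, number: pl, person: 1st, tense: past}


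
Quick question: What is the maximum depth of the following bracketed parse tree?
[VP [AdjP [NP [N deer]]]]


Count bracket nesting levels:
'[' at pos 0: depth = 1
'[' at pos 4: depth = 2
'[' at pos 10: depth = 3
'[' at pos 14: depth = 4
Maximum depth reached: 4

4


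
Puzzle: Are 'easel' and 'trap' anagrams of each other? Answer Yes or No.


Sorted letters of 'easel': 'aeels'
Sorted letters of 'trap': 'aprt'
They do not match.

No


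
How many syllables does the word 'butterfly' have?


Break 'butterfly' into syllables: but-ter-fly -> but | ter | fly = 3 syllables

3 syllables


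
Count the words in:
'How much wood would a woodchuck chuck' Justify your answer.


Split into words: How | much | wood | would | a | woodchuck | chuck = 7 words.

7


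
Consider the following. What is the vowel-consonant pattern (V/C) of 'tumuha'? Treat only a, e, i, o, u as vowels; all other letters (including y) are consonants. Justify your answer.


Letter mapping: t = C, u = V, m = C, u = V, h = C, a = V.

CVCVCV


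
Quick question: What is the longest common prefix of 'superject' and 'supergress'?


Compare from the start: 5 characters match: 'super'. Mismatch at position 6: 'j' vs 'g'.

super


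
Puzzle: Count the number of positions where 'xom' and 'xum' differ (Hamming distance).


Alignment:
Position 1: 'x' vs 'x' = match
Position 2: 'o' vs 'u' = DIFFER
Position 3: 'm' vs 'm' = match
Total differences: 1

1


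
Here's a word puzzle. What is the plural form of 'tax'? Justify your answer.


Apply rule: Add -es (sibilant/fricative ending). 'tax' becomes 'taxes'.

taxes


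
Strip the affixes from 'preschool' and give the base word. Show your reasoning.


Remove prefix 'pre' from 'preschool' to get root 'school'.

school


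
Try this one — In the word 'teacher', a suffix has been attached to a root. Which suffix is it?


The word 'teacher' = 'teach' (root) + '-er' (suffix). The suffix is '-er'.

er


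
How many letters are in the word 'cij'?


Spell out 'cij' and number each letter: c(1), i(2), j(3). Total: 3 letters.

3


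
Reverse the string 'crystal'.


Reverse 'crystal' character by character: 'latsyrc'.

latsyrc


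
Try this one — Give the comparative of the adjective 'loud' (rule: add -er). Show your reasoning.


Apply comparative formation (add -er): 'loud' -> 'louder'.

louder


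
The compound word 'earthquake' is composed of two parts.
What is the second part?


Split 'earthquake' into 'earth' + 'quake'. The second part is 'quake'.

quake


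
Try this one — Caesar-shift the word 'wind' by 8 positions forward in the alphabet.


Shift each letter by 8: w -> e, i -> q, n -> v, d -> l. Result: 'eqvl'.

eqvl


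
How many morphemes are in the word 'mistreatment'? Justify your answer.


Decomposition: mis- (prefix) + treat (root) + -ment (suffix) = 3 morpheme(s)

3 morphemes
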